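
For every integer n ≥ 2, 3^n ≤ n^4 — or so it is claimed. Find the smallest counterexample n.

We need the least integer n ≥ 2 for which 3^n > n^4.
The first 6 eligible values, up to n = 7, all satisfy the conclusion.
n = 8: 3^n = 6561 and n^4 = 4096, so 6561 > 4096.
Thus n = 8 disproves the claim, and no smaller n works.

n = 8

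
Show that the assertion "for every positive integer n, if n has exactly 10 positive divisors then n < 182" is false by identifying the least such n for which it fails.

We need the least positive integer n for which n has exactly 10 positive divisors but the claim fails.
The first 5 eligible values, up to n = 176, all satisfy the conclusion.
n = 208: τ(208) = 10; 208 ≥ 182.
Hence n = 208 is a counterexample.

n = 208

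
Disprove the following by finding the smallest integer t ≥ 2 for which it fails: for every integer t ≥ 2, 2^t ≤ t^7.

The first 35 eligible values, up to t = 36, all satisfy the conclusion.
t = 37: 2^t = 137438953472 and t^7 = 94931877133, so 137438953472 > 94931877133.
Hence t = 37 is a counterexample.

t = 37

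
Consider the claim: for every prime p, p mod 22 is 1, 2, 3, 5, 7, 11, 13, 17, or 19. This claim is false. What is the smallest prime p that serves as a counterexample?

p = 31

A counterexample is any prime p such that the claim fails; we check each in order.
The first 10 eligible values, up to p = 29, all satisfy the conclusion.
p = 31: 31 mod 22 = 9 — not in {1, 2, 3, 5, 7, 11, 13, 17, 19}.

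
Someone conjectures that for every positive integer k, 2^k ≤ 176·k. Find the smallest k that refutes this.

k = 11

A counterexample is any positive integer k such that 2^k > 176·k; we check each in order.
For k = 1, 2, 3, 4, 5, 6, 7, 8, 9, 10 the conclusion holds.
k = 11: 2^k = 2048 and 176·k = 1936, so 2048 > 1936.
Hence k = 11 is a counterexample.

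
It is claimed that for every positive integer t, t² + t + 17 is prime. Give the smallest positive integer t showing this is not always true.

Check each positive integer t in order until t² + t + 17 is not prime.
For t = 1, 2, 3, 4, …, 13, 14, 15 the conclusion holds.
t = 16: t² + t + 17 = 289 = 17 × 17, composite.

t = 16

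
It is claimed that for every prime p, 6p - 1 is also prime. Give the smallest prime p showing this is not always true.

Check each prime p in order until 6p - 1 is not prime.
The first 4 eligible values, up to p = 7, all satisfy the conclusion.
p = 11: 6p - 1 = 65 = 5 × 13, not prime.
Thus p = 11 disproves the claim, and no smaller p works.

p = 11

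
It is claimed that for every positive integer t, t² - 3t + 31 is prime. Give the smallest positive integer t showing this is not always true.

t = 4

Check each positive integer t in order until t² - 3t + 31 is not prime.
t = 1: t² - 3t + 31 = 29, prime.
t = 2: t² - 3t + 31 = 29, prime.
t = 3: t² - 3t + 31 = 31, prime.
t = 4: t² - 3t + 31 = 35 = 5 × 7, composite.
Thus t = 4 disproves the claim, and no smaller t works.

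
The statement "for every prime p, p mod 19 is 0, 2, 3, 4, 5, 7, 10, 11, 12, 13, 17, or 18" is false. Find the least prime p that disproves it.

The first 14 eligible values, up to p = 43, all satisfy the conclusion.
p = 47: 47 mod 19 = 9 — not in {0, 2, 3, 4, 5, 7, 10, 11, 12, 13, 17, 18}.
Hence p = 47 is a counterexample.

p = 47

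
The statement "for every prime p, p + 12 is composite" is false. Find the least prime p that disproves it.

For p = 2, 3 the conclusion holds.
p = 5: p + 12 = 17, prime — not composite.
Hence p = 5 is a counterexample.

p = 5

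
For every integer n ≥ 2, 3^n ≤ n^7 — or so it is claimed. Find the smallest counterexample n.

Check each integer n ≥ 2 in order until 3^n > n^7.
The first 17 eligible values, up to n = 18, all satisfy the conclusion.
n = 19: 3^n = 1162261467 and n^7 = 893871739, so 1162261467 > 893871739.

n = 19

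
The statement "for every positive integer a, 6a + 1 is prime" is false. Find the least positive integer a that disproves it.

We need the least positive integer a for which 6a + 1 is not prime.
For a = 1, 2, 3 the conclusion holds.
a = 4: 6a + 1 = 25 = 5 × 5, composite.
Thus a = 4 disproves the claim, and no smaller a works.

a = 4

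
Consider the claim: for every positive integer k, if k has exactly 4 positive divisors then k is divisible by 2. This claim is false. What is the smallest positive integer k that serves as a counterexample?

k = 15

We need the least positive integer k for which k has exactly 4 positive divisors but k is not divisible by 2.
The first 4 eligible values, up to k = 14, all satisfy the conclusion.
k = 15: τ(15) = 4; 15 mod 2 = 1.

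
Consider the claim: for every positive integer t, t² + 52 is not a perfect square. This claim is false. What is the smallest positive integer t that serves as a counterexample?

t = 12

A counterexample is any positive integer t such that t² + 52 is a perfect square; we check each in order.
The first 11 eligible values, up to t = 11, all satisfy the conclusion.
t = 12: 12² + 52 = 196 = 14², a perfect square.
So t = 12 is the smallest counterexample.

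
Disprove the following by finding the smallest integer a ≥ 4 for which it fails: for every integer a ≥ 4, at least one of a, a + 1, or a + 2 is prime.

For a = 4, 5, 6, 7 the conclusion holds.
a = 8: 8 = 2 × 4; 9 = 3 × 3; 10 = 2 × 5 — all composite.
Thus a = 8 disproves the claim, and no smaller a works.

a = 8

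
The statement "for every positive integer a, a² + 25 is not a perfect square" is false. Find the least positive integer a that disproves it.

A counterexample is any positive integer a such that a² + 25 is a perfect square; we check each in order.
For a = 1, 2, 3, 4, …, 9, 10, 11 the conclusion holds.
a = 12: 12² + 25 = 169 = 13², a perfect square.
So a = 12 is the smallest counterexample.

a = 12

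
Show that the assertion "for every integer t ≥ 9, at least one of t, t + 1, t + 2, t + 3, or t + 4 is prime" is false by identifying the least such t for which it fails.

A counterexample is any integer t ≥ 9 such that t, t + 1, t + 2, t + 3, t + 4 are all composite; we check each in order.
For t = 9, 10, 11, 12, …, 21, 22, 23 the conclusion holds.
t = 24: 24 = 2 × 12; 25 = 5 × 5; 26 = 2 × 13; 27 = 3 × 9; 28 = 2 × 14 — all composite.
Thus t = 24 disproves the claim, and no smaller t works.

t = 24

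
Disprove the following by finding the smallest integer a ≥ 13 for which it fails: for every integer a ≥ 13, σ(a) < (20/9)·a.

a = 24

For a = 13, 14, 15, 16, …, 21, 22, 23 the conclusion holds.
a = 24: σ(24) = 60; 60 ≥ 160/3.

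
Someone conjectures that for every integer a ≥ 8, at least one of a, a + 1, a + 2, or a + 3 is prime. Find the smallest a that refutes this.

a = 24

A counterexample is any integer a ≥ 8 such that a, a + 1, a + 2, a + 3 are all composite; we check each in order.
The first 16 eligible values, up to a = 23, all satisfy the conclusion.
a = 24: 24 = 2 × 12; 25 = 5 × 5; 26 = 2 × 13; 27 = 3 × 9 — all composite.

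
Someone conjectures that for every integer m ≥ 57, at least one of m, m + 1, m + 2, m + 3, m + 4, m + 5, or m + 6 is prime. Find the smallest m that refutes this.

Check each integer m ≥ 57 in order until m, m + 1, m + 2, m + 3, m + 4, m + 5, m + 6 are all composite.
For m = 57, 58, 59, 60, …, 87, 88, 89 the conclusion holds.
m = 90: 90 = 2 × 45; 91 = 7 × 13; 92 = 2 × 46; 93 = 3 × 31; 94 = 2 × 47; 95 = 5 × 19; 96 = 2 × 48 — all composite.
Hence m = 90 is a counterexample.

m = 90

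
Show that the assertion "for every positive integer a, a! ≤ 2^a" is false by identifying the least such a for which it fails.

For a = 1, 2, 3 the conclusion holds.
a = 4: a! = 24 and 2^a = 16, so 24 > 16.
Thus a = 4 disproves the claim, and no smaller a works.

a = 4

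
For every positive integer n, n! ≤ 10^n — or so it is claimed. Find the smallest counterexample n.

Check each positive integer n in order until n! > 10^n.
For n = 1, 2, 3, 4, …, 22, 23, 24 the conclusion holds.
n = 25: n! = 15511210043330985984000000 and 10^n = 10000000000000000000000000, so 15511210043330985984000000 > 10000000000000000000000000.
Thus n = 25 disproves the claim, and no smaller n works.

n = 25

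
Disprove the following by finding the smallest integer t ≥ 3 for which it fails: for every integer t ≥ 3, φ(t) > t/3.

t = 6

Check each integer t ≥ 3 in order until the claim fails.
t = 3: φ(3) = 2 and 3/3 = 1, so φ(3) > 3/3.
t = 4: φ(4) = 2 and 4/3 = 4/3, so φ(4) > 4/3.
t = 5: φ(5) = 4 and 5/3 = 5/3, so φ(5) > 5/3.
t = 6: φ(6) = 2 and 6/3 = 2, so φ(6) ≤ 6/3.
So t = 6 is the smallest counterexample.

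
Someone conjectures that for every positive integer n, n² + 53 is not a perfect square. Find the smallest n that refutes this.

For n = 1, 2, 3, 4, …, 23, 24, 25 the conclusion holds.
n = 26: 26² + 53 = 729 = 27², a perfect square.
So n = 26 is the smallest counterexample.

n = 26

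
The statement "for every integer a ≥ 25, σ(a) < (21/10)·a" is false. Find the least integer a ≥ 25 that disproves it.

a = 25: σ(25) = 31; 31 < 105/2.
a = 26: σ(26) = 42; 42 < 273/5.
a = 27: σ(27) = 40; 40 < 567/10.
a = 28: σ(28) = 56; 56 < 294/5.
a = 29: σ(29) = 30; 30 < 609/10.
a = 30: σ(30) = 72; 72 ≥ 63.
Thus a = 30 disproves the claim, and no smaller a works.

a = 30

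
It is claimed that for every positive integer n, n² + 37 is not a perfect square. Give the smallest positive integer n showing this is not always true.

We need the least positive integer n for which n² + 37 is a perfect square.
For n = 1, 2, 3, 4, …, 15, 16, 17 the conclusion holds.
n = 18: 18² + 37 = 361 = 19², a perfect square.
Hence n = 18 is a counterexample.

n = 18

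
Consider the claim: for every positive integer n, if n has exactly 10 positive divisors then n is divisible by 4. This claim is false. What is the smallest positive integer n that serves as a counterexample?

n = 162

A counterexample is any positive integer n such that n has exactly 10 positive divisors but n is not divisible by 4; we check each in order.
n = 48: τ(48) = 10; 48 mod 4 = 0.
n = 80: τ(80) = 10; 80 mod 4 = 0.
n = 112: τ(112) = 10; 112 mod 4 = 0.
n = 162: τ(162) = 10; 162 mod 4 = 2.
Hence n = 162 is a counterexample.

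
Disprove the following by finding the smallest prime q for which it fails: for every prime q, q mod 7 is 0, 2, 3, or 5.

A counterexample is any prime q such that the claim fails; we check each in order.
The first 4 eligible values, up to q = 7, all satisfy the conclusion.
q = 11: 11 mod 7 = 4 — not in {0, 2, 3, 5}.

q = 11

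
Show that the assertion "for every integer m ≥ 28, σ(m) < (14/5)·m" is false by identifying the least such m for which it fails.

m = 60

Check each integer m ≥ 28 in order until the claim fails.
For m = 28, 29, 30, 31, …, 57, 58, 59 the conclusion holds.
m = 60: σ(60) = 168; 168 ≥ 168.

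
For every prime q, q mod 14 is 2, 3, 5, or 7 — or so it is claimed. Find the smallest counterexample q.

q = 11

q = 2: 2 mod 14 = 2.
q = 3: 3 mod 14 = 3.
q = 5: 5 mod 14 = 5.
q = 7: 7 mod 14 = 7.
q = 11: 11 mod 14 = 11 — not in {2, 3, 5, 7}.
Thus q = 11 disproves the claim, and no smaller q works.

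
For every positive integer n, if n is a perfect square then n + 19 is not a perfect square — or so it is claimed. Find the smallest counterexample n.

n = 81

We need the least positive integer n for which n is a perfect square but n + 19 is a perfect square.
The first 8 eligible values, up to n = 64, all satisfy the conclusion.
n = 81: 81 = 9² and 81 + 19 = 100 = 10².
Thus n = 81 disproves the claim, and no smaller n works.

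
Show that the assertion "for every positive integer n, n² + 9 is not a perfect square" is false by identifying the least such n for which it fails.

n = 4

n = 1: 1² + 9 = 10, not a perfect square.
n = 2: 2² + 9 = 13, not a perfect square.
n = 3: 3² + 9 = 18, not a perfect square.
n = 4: 4² + 9 = 25 = 5², a perfect square.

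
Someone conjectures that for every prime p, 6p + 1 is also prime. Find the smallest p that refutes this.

A counterexample is any prime p such that 6p + 1 is not prime; we check each in order.
For p = 2, 3, 5, 7, 11, 13, 17 the conclusion holds.
p = 19: 6p + 1 = 115 = 5 × 23, not prime.
So p = 19 is the smallest counterexample.

p = 19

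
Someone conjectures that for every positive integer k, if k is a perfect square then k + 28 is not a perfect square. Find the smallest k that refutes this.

We need the least positive integer k for which k is a perfect square but k + 28 is a perfect square.
The first 5 eligible values, up to k = 25, all satisfy the conclusion.
k = 36: 36 = 6² and 36 + 28 = 64 = 8².
Hence k = 36 is a counterexample.

k = 36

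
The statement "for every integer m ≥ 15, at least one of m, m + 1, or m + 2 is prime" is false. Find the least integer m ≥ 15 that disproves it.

A counterexample is any integer m ≥ 15 such that m, m + 1, m + 2 are all composite; we check each in order.
For m = 15, 16, 17, 18, 19 the conclusion holds.
m = 20: 20 = 2 × 10; 21 = 3 × 7; 22 = 2 × 11 — all composite.

m = 20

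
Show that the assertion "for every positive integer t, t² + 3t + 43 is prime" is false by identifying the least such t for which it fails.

For t = 1, 2, 3, 4, …, 36, 37, 38 the conclusion holds.
t = 39: t² + 3t + 43 = 1681 = 41 × 41, composite.
Thus t = 39 disproves the claim, and no smaller t works.

t = 39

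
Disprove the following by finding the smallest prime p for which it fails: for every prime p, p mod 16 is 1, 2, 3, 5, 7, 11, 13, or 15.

We need the least prime p for which the claim fails.
For p = 2, 3, 5, 7, …, 29, 31, 37 the conclusion holds.
p = 41: 41 mod 16 = 9 — not in {1, 2, 3, 5, 7, 11, 13, 15}.

p = 41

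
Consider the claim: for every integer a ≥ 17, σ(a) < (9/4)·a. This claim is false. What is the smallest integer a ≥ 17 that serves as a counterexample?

A counterexample is any integer a ≥ 17 such that the claim fails; we check each in order.
a = 17: σ(17) = 18; 18 < 153/4.
a = 18: σ(18) = 39; 39 < 81/2.
a = 19: σ(19) = 20; 20 < 171/4.
a = 20: σ(20) = 42; 42 < 45.
a = 21: σ(21) = 32; 32 < 189/4.
a = 22: σ(22) = 36; 36 < 99/2.
a = 23: σ(23) = 24; 24 < 207/4.
a = 24: σ(24) = 60; 60 ≥ 54.
Thus a = 24 disproves the claim, and no smaller a works.

a = 24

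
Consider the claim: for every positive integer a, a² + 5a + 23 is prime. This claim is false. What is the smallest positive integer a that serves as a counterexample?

For a = 1, 2, 3, 4, …, 11, 12, 13 the conclusion holds.
a = 14: a² + 5a + 23 = 289 = 17 × 17, composite.

a = 14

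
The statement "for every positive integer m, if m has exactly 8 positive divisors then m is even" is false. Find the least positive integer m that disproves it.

m = 105

We need the least positive integer m for which m has exactly 8 positive divisors but m is odd.
The first 12 eligible values, up to m = 104, all satisfy the conclusion.
m = 105: divisors of 105: 1, 3, 5, 7, 15, 21, 35, 105; 105 is odd.
Thus m = 105 disproves the claim, and no smaller m works.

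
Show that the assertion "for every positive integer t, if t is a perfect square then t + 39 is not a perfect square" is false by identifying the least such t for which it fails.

Check each positive integer t in order until t is a perfect square but t + 39 is a perfect square.
For t = 1, 4, 9, 16 the conclusion holds.
t = 25: 25 = 5² and 25 + 39 = 64 = 8².
Hence t = 25 is a counterexample.

t = 25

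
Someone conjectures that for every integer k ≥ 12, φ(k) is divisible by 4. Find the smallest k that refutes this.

A counterexample is any integer k ≥ 12 such that φ(k) is not divisible by 4; we check each in order.
For k = 12, 13 the conclusion holds.
k = 14: φ(14) = 6; 6 mod 4 = 2.
Thus k = 14 disproves the claim, and no smaller k works.

k = 14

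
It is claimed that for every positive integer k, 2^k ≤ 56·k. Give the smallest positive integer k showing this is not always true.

k = 9

Check each positive integer k in order until 2^k > 56·k.
The first 8 eligible values, up to k = 8, all satisfy the conclusion.
k = 9: 2^k = 512 and 56·k = 504, so 512 > 504.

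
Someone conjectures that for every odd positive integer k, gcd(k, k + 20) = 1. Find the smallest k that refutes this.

k = 5

A counterexample is any odd positive integer k such that gcd(k, k + 20) > 1; we check each in order.
k = 1: gcd(1, 21) = 1.
k = 3: gcd(3, 23) = 1.
k = 5: gcd(5, 25) = 5.
Thus k = 5 disproves the claim, and no smaller k works.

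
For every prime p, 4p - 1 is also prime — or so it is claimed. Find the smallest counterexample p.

A counterexample is any prime p such that 4p - 1 is not prime; we check each in order.
For p = 2, 3, 5 the conclusion holds.
p = 7: 4p - 1 = 27 = 3 × 9, not prime.
Hence p = 7 is a counterexample.

p = 7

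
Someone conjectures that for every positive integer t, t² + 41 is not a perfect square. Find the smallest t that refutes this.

Check each positive integer t in order until t² + 41 is a perfect square.
For t = 1, 2, 3, 4, …, 17, 18, 19 the conclusion holds.
t = 20: 20² + 41 = 441 = 21², a perfect square.

t = 20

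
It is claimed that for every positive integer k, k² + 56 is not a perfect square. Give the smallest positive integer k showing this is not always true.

k = 5

We need the least positive integer k for which k² + 56 is a perfect square.
k = 1: 1² + 56 = 57, not a perfect square.
k = 2: 2² + 56 = 60, not a perfect square.
k = 3: 3² + 56 = 65, not a perfect square.
k = 4: 4² + 56 = 72, not a perfect square.
k = 5: 5² + 56 = 81 = 9², a perfect square.
So k = 5 is the smallest counterexample.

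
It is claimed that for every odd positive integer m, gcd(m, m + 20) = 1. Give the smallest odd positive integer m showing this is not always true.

A counterexample is any odd positive integer m such that gcd(m, m + 20) > 1; we check each in order.
m = 1: gcd(1, 21) = 1.
m = 3: gcd(3, 23) = 1.
m = 5: gcd(5, 25) = 5.

m = 5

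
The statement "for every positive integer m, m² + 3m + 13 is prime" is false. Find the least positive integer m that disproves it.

For m = 1, 2, 3, 4, 5, 6, 7, 8 the conclusion holds.
m = 9: m² + 3m + 13 = 121 = 11 × 11, composite.
Thus m = 9 disproves the claim, and no smaller m works.

m = 9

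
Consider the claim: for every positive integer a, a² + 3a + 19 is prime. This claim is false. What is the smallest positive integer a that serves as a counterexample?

Check each positive integer a in order until a² + 3a + 19 is not prime.
The first 14 eligible values, up to a = 14, all satisfy the conclusion.
a = 15: a² + 3a + 19 = 289 = 17 × 17, composite.
Thus a = 15 disproves the claim, and no smaller a works.

a = 15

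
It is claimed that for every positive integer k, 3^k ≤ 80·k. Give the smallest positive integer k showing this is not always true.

k = 6

A counterexample is any positive integer k such that 3^k > 80·k; we check each in order.
k = 1: 3^k = 3 and 80·k = 80, so 3 ≤ 80.
k = 2: 3^k = 9 and 80·k = 160, so 9 ≤ 160.
k = 3: 3^k = 27 and 80·k = 240, so 27 ≤ 240.
k = 4: 3^k = 81 and 80·k = 320, so 81 ≤ 320.
k = 5: 3^k = 243 and 80·k = 400, so 243 ≤ 400.
k = 6: 3^k = 729 and 80·k = 480, so 729 > 480.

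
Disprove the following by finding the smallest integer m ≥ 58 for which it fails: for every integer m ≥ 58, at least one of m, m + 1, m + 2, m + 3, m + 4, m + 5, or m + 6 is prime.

For m = 58, 59, 60, 61, …, 87, 88, 89 the conclusion holds.
m = 90: 90 = 2 × 45; 91 = 7 × 13; 92 = 2 × 46; 93 = 3 × 31; 94 = 2 × 47; 95 = 5 × 19; 96 = 2 × 48 — all composite.

m = 90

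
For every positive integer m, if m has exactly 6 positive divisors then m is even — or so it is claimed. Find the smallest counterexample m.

m = 45

Check each positive integer m in order until m has exactly 6 positive divisors but m is odd.
m = 12: divisors of 12: 1, 2, 3, 4, 6, 12; 12 is even.
m = 18: divisors of 18: 1, 2, 3, 6, 9, 18; 18 is even.
m = 20: divisors of 20: 1, 2, 4, 5, 10, 20; 20 is even.
m = 28: divisors of 28: 1, 2, 4, 7, 14, 28; 28 is even.
m = 32: divisors of 32: 1, 2, 4, 8, 16, 32; 32 is even.
m = 44: divisors of 44: 1, 2, 4, 11, 22, 44; 44 is even.
m = 45: divisors of 45: 1, 3, 5, 9, 15, 45; 45 is odd.
Thus m = 45 disproves the claim, and no smaller m works.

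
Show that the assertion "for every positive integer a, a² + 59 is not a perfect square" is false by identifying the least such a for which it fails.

We need the least positive integer a for which a² + 59 is a perfect square.
The first 28 eligible values, up to a = 28, all satisfy the conclusion.
a = 29: 29² + 59 = 900 = 30², a perfect square.
So a = 29 is the smallest counterexample.

a = 29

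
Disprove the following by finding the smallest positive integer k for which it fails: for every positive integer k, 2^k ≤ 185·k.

k = 11

A counterexample is any positive integer k such that 2^k > 185·k; we check each in order.
For k = 1, 2, 3, 4, 5, 6, 7, 8, 9, 10 the conclusion holds.
k = 11: 2^k = 2048 and 185·k = 2035, so 2048 > 2035.
So k = 11 is the smallest counterexample.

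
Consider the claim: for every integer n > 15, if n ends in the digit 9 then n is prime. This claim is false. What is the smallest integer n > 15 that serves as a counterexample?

For n = 19, 29 the conclusion holds.
n = 39: 39 ends in 9; 39 = 3 × 13, composite.
So n = 39 is the smallest counterexample.

n = 39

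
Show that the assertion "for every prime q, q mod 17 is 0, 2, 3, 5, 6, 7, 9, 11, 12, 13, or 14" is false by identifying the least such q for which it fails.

A counterexample is any prime q such that the claim fails; we check each in order.
For q = 2, 3, 5, 7, …, 43, 47, 53 the conclusion holds.
q = 59: 59 mod 17 = 8 — not in {0, 2, 3, 5, 6, 7, 9, 11, 12, 13, 14}.

q = 59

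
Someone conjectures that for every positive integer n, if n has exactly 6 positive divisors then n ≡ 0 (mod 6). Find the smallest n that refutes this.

Check each positive integer n in order until n has exactly 6 positive divisors but the claim fails.
n = 12: τ(12) = 6; 12 ≡ 0 (mod 6).
n = 18: τ(18) = 6; 18 ≡ 0 (mod 6).
n = 20: τ(20) = 6; 20 ≡ 2 (mod 6).
So n = 20 is the smallest counterexample.

n = 20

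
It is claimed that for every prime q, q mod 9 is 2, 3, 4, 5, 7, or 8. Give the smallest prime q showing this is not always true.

Check each prime q in order until the claim fails.
For q = 2, 3, 5, 7, 11, 13, 17 the conclusion holds.
q = 19: 19 mod 9 = 1 — not in {2, 3, 4, 5, 7, 8}.
Hence q = 19 is a counterexample.

q = 19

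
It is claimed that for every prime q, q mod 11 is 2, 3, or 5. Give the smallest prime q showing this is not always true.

Check each prime q in order until the claim fails.
For q = 2, 3, 5 the conclusion holds.
q = 7: 7 mod 11 = 7 — not in {2, 3, 5}.
So q = 7 is the smallest counterexample.

q = 7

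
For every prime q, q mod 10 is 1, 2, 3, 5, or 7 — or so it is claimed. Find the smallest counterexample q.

The first 7 eligible values, up to q = 17, all satisfy the conclusion.
q = 19: 19 mod 10 = 9 — not in {1, 2, 3, 5, 7}.
Thus q = 19 disproves the claim, and no smaller q works.

q = 19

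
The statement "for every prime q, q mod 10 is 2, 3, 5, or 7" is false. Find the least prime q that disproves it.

A counterexample is any prime q such that the claim fails; we check each in order.
The first 4 eligible values, up to q = 7, all satisfy the conclusion.
q = 11: 11 mod 10 = 1 — not in {2, 3, 5, 7}.
Hence q = 11 is a counterexample.

q = 11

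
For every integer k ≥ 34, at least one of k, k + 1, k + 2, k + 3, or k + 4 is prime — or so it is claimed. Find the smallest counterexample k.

k = 48

We need the least integer k ≥ 34 for which k, k + 1, k + 2, k + 3, k + 4 are all composite.
For k = 34, 35, 36, 37, …, 45, 46, 47 the conclusion holds.
k = 48: 48 = 2 × 24; 49 = 7 × 7; 50 = 2 × 25; 51 = 3 × 17; 52 = 2 × 26 — all composite.
Hence k = 48 is a counterexample.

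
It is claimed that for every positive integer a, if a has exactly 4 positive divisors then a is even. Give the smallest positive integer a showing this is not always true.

a = 15

We need the least positive integer a for which a has exactly 4 positive divisors but a is odd.
a = 6: divisors of 6: 1, 2, 3, 6; 6 is even.
a = 8: divisors of 8: 1, 2, 4, 8; 8 is even.
a = 10: divisors of 10: 1, 2, 5, 10; 10 is even.
a = 14: divisors of 14: 1, 2, 7, 14; 14 is even.
a = 15: divisors of 15: 1, 3, 5, 15; 15 is odd.
Thus a = 15 disproves the claim, and no smaller a works.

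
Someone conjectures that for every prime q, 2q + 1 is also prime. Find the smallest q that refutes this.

q = 7

q = 2: 2q + 1 = 5, prime.
q = 3: 2q + 1 = 7, prime.
q = 5: 2q + 1 = 11, prime.
q = 7: 2q + 1 = 15 = 3 × 5, not prime.
Hence q = 7 is a counterexample.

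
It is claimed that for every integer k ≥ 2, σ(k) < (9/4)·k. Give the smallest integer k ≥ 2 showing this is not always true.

For k = 2, 3, 4, 5, 6, 7, 8, 9, 10, 11 the conclusion holds.
k = 12: σ(12) = 28; 28 ≥ 27.
Hence k = 12 is a counterexample.

k = 12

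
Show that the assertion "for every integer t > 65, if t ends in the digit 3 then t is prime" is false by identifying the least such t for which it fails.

A counterexample is any integer t > 65 such that t ends in the digit 3 but t is not prime; we check each in order.
For t = 73, 83 the conclusion holds.
t = 93: 93 ends in 3; 93 = 3 × 31, composite.
Thus t = 93 disproves the claim, and no smaller t works.

t = 93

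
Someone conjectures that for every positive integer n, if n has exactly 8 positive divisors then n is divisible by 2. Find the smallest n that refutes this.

Check each positive integer n in order until n has exactly 8 positive divisors but n is not divisible by 2.
The first 12 eligible values, up to n = 104, all satisfy the conclusion.
n = 105: τ(105) = 8; 105 mod 2 = 1.

n = 105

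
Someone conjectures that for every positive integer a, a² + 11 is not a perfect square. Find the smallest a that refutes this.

a = 5

a = 1: 1² + 11 = 12, not a perfect square.
a = 2: 2² + 11 = 15, not a perfect square.
a = 3: 3² + 11 = 20, not a perfect square.
a = 4: 4² + 11 = 27, not a perfect square.
a = 5: 5² + 11 = 36 = 6², a perfect square.
Thus a = 5 disproves the claim, and no smaller a works.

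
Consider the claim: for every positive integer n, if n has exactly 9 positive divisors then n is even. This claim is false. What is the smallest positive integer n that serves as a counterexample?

n = 225

A counterexample is any positive integer n such that n has exactly 9 positive divisors but n is odd; we check each in order.
For n = 36, 100, 196 the conclusion holds.
n = 225: divisors of 225: 9 divisors; 225 is odd.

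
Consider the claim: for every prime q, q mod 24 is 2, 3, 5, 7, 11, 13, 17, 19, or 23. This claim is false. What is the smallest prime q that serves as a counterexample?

Check each prime q in order until the claim fails.
For q = 2, 3, 5, 7, …, 61, 67, 71 the conclusion holds.
q = 73: 73 mod 24 = 1 — not in {2, 3, 5, 7, 11, 13, 17, 19, 23}.
Thus q = 73 disproves the claim, and no smaller q works.

q = 73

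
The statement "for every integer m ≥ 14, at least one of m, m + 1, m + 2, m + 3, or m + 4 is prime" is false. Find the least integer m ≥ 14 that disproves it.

m = 24

The first 10 eligible values, up to m = 23, all satisfy the conclusion.
m = 24: 24 = 2 × 12; 25 = 5 × 5; 26 = 2 × 13; 27 = 3 × 9; 28 = 2 × 14 — all composite.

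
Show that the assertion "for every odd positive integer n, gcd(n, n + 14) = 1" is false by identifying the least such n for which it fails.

For n = 1, 3, 5 the conclusion holds.
n = 7: gcd(7, 21) = 7.

n = 7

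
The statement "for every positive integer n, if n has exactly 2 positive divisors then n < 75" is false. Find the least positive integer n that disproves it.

For n = 2, 3, 5, 7, …, 67, 71, 73 the conclusion holds.
n = 79: τ(79) = 2; 79 ≥ 75.
Thus n = 79 disproves the claim, and no smaller n works.

n = 79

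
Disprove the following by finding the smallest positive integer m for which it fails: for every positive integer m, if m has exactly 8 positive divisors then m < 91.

We need the least positive integer m for which m has exactly 8 positive divisors but the claim fails.
The first 10 eligible values, up to m = 88, all satisfy the conclusion.
m = 102: τ(102) = 8; 102 ≥ 91.
Hence m = 102 is a counterexample.

m = 102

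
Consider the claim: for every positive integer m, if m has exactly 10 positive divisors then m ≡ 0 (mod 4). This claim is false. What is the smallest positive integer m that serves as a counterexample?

m = 48: τ(48) = 10; 48 ≡ 0 (mod 4).
m = 80: τ(80) = 10; 80 ≡ 0 (mod 4).
m = 112: τ(112) = 10; 112 ≡ 0 (mod 4).
m = 162: τ(162) = 10; 162 ≡ 2 (mod 4).

m = 162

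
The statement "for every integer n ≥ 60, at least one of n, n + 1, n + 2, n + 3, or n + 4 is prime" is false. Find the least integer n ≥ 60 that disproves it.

A counterexample is any integer n ≥ 60 such that n, n + 1, n + 2, n + 3, n + 4 are all composite; we check each in order.
For n = 60, 61 the conclusion holds.
n = 62: 62 = 2 × 31; 63 = 3 × 21; 64 = 2 × 32; 65 = 5 × 13; 66 = 2 × 33 — all composite.
Thus n = 62 disproves the claim, and no smaller n works.

n = 62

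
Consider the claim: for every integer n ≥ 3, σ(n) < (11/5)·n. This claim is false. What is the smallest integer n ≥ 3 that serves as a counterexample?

Check each integer n ≥ 3 in order until the claim fails.
For n = 3, 4, 5, 6, 7, 8, 9, 10, 11 the conclusion holds.
n = 12: σ(12) = 28; 28 ≥ 132/5.
Hence n = 12 is a counterexample.

n = 12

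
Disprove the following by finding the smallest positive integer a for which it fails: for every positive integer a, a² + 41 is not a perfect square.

A counterexample is any positive integer a such that a² + 41 is a perfect square; we check each in order.
The first 19 eligible values, up to a = 19, all satisfy the conclusion.
a = 20: 20² + 41 = 441 = 21², a perfect square.
So a = 20 is the smallest counterexample.

a = 20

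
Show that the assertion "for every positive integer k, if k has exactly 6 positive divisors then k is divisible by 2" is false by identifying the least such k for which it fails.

We need the least positive integer k for which k has exactly 6 positive divisors but k is not divisible by 2.
k = 12: τ(12) = 6; 12 mod 2 = 0.
k = 18: τ(18) = 6; 18 mod 2 = 0.
k = 20: τ(20) = 6; 20 mod 2 = 0.
k = 28: τ(28) = 6; 28 mod 2 = 0.
k = 32: τ(32) = 6; 32 mod 2 = 0.
k = 44: τ(44) = 6; 44 mod 2 = 0.
k = 45: τ(45) = 6; 45 mod 2 = 1.

k = 45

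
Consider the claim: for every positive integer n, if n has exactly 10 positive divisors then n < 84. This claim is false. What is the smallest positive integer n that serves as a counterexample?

n = 112

Check each positive integer n in order until n has exactly 10 positive divisors but the claim fails.
For n = 48, 80 the conclusion holds.
n = 112: τ(112) = 10; 112 ≥ 84.
Thus n = 112 disproves the claim, and no smaller n works.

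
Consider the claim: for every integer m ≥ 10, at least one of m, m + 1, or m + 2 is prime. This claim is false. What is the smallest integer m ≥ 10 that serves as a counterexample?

m = 14

For m = 10, 11, 12, 13 the conclusion holds.
m = 14: 14 = 2 × 7; 15 = 3 × 5; 16 = 2 × 8 — all composite.
Thus m = 14 disproves the claim, and no smaller m works.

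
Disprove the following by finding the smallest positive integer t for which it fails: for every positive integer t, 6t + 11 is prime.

t = 4

For t = 1, 2, 3 the conclusion holds.
t = 4: 6t + 11 = 35 = 5 × 7, composite.
Thus t = 4 disproves the claim, and no smaller t works.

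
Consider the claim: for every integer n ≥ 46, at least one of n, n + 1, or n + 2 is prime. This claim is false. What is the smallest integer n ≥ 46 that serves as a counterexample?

Check each integer n ≥ 46 in order until n, n + 1, n + 2 are all composite.
For n = 46, 47 the conclusion holds.
n = 48: 48 = 2 × 24; 49 = 7 × 7; 50 = 2 × 25 — all composite.

n = 48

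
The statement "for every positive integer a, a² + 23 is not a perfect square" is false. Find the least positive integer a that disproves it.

For a = 1, 2, 3, 4, 5, 6, 7, 8, 9, 10 the conclusion holds.
a = 11: 11² + 23 = 144 = 12², a perfect square.
So a = 11 is the smallest counterexample.

a = 11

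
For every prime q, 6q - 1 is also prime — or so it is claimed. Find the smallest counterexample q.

We need the least prime q for which 6q - 1 is not prime.
For q = 2, 3, 5, 7 the conclusion holds.
q = 11: 6q - 1 = 65 = 5 × 13, not prime.

q = 11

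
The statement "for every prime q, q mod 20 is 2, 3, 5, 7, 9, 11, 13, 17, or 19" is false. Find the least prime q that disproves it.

A counterexample is any prime q such that the claim fails; we check each in order.
For q = 2, 3, 5, 7, …, 29, 31, 37 the conclusion holds.
q = 41: 41 mod 20 = 1 — not in {2, 3, 5, 7, 9, 11, 13, 17, 19}.

q = 41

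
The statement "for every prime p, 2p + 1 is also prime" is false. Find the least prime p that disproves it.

p = 7

Check each prime p in order until 2p + 1 is not prime.
For p = 2, 3, 5 the conclusion holds.
p = 7: 2p + 1 = 15 = 3 × 5, not prime.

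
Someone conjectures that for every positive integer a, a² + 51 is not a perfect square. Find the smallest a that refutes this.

a = 7

Check each positive integer a in order until a² + 51 is a perfect square.
The first 6 eligible values, up to a = 6, all satisfy the conclusion.
a = 7: 7² + 51 = 100 = 10², a perfect square.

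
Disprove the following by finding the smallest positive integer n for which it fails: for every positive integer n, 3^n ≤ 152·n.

n = 7

For n = 1, 2, 3, 4, 5, 6 the conclusion holds.
n = 7: 3^n = 2187 and 152·n = 1064, so 2187 > 1064.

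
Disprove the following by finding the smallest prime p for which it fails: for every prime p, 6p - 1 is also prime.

p = 11

p = 2: 6p - 1 = 11, prime.
p = 3: 6p - 1 = 17, prime.
p = 5: 6p - 1 = 29, prime.
p = 7: 6p - 1 = 41, prime.
p = 11: 6p - 1 = 65 = 5 × 13, not prime.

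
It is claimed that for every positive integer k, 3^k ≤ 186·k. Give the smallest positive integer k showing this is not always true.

k = 7

We need the least positive integer k for which 3^k > 186·k.
For k = 1, 2, 3, 4, 5, 6 the conclusion holds.
k = 7: 3^k = 2187 and 186·k = 1302, so 2187 > 1302.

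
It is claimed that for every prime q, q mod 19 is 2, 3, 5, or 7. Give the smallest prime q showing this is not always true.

q = 11

We need the least prime q for which the claim fails.
The first 4 eligible values, up to q = 7, all satisfy the conclusion.
q = 11: 11 mod 19 = 11 — not in {2, 3, 5, 7}.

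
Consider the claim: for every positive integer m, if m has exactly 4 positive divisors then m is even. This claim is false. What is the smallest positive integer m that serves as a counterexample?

A counterexample is any positive integer m such that m has exactly 4 positive divisors but m is odd; we check each in order.
The first 4 eligible values, up to m = 14, all satisfy the conclusion.
m = 15: divisors of 15: 1, 3, 5, 15; 15 is odd.

m = 15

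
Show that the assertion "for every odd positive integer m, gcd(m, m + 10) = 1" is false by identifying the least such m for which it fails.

A counterexample is any odd positive integer m such that gcd(m, m + 10) > 1; we check each in order.
m = 1: gcd(1, 11) = 1.
m = 3: gcd(3, 13) = 1.
m = 5: gcd(5, 15) = 5.
Thus m = 5 disproves the claim, and no smaller m works.

m = 5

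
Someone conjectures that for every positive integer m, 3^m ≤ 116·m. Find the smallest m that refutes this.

Check each positive integer m in order until 3^m > 116·m.
m = 1: 3^m = 3 and 116·m = 116, so 3 ≤ 116.
m = 2: 3^m = 9 and 116·m = 232, so 9 ≤ 232.
m = 3: 3^m = 27 and 116·m = 348, so 27 ≤ 348.
m = 4: 3^m = 81 and 116·m = 464, so 81 ≤ 464.
m = 5: 3^m = 243 and 116·m = 580, so 243 ≤ 580.
m = 6: 3^m = 729 and 116·m = 696, so 729 > 696.

m = 6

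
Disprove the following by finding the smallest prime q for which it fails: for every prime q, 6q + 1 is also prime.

Check each prime q in order until 6q + 1 is not prime.
q = 2: 6q + 1 = 13, prime.
q = 3: 6q + 1 = 19, prime.
q = 5: 6q + 1 = 31, prime.
q = 7: 6q + 1 = 43, prime.
q = 11: 6q + 1 = 67, prime.
q = 13: 6q + 1 = 79, prime.
q = 17: 6q + 1 = 103, prime.
q = 19: 6q + 1 = 115 = 5 × 23, not prime.

q = 19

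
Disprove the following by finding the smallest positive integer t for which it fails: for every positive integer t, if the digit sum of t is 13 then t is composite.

t = 67

For t = 49, 58 the conclusion holds.
t = 67: digit sum 13; 67 is prime, not composite.
So t = 67 is the smallest counterexample.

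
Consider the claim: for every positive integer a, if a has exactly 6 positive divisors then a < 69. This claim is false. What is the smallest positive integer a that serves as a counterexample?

Check each positive integer a in order until a has exactly 6 positive divisors but the claim fails.
For a = 12, 18, 20, 28, …, 52, 63, 68 the conclusion holds.
a = 75: τ(75) = 6; 75 ≥ 69.
Hence a = 75 is a counterexample.

a = 75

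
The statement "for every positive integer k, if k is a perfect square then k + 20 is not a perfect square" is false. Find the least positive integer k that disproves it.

A counterexample is any positive integer k such that k is a perfect square but k + 20 is a perfect square; we check each in order.
k = 1: 1 + 20 = 21, not a perfect square.
k = 4: 4 + 20 = 24, not a perfect square.
k = 9: 9 + 20 = 29, not a perfect square.
k = 16: 16 = 4² and 16 + 20 = 36 = 6².

k = 16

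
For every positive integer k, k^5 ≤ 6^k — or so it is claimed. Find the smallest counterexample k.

For k = 1, 2 the conclusion holds.
k = 3: k^5 = 243 and 6^k = 216, so 243 > 216.
So k = 3 is the smallest counterexample.

k = 3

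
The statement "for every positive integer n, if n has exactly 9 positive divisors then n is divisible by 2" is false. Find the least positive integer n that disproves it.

n = 225

n = 36: τ(36) = 9; 36 mod 2 = 0.
n = 100: τ(100) = 9; 100 mod 2 = 0.
n = 196: τ(196) = 9; 196 mod 2 = 0.
n = 225: τ(225) = 9; 225 mod 2 = 1.
So n = 225 is the smallest counterexample.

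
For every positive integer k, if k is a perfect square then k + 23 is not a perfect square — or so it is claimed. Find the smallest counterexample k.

k = 121

A counterexample is any positive integer k such that k is a perfect square but k + 23 is a perfect square; we check each in order.
The first 10 eligible values, up to k = 100, all satisfy the conclusion.
k = 121: 121 = 11² and 121 + 23 = 144 = 12².
Hence k = 121 is a counterexample.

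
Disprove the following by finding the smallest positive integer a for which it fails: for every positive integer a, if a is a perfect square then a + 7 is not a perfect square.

a = 9

A counterexample is any positive integer a such that a is a perfect square but a + 7 is a perfect square; we check each in order.
For a = 1, 4 the conclusion holds.
a = 9: 9 = 3² and 9 + 7 = 16 = 4².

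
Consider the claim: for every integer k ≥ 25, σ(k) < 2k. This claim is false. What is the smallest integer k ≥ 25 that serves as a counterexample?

A counterexample is any integer k ≥ 25 such that the claim fails; we check each in order.
k = 25: σ(25) = 31; 31 < 50.
k = 26: σ(26) = 42; 42 < 52.
k = 27: σ(27) = 40; 40 < 54.
k = 28: σ(28) = 56; 56 ≥ 56.

k = 28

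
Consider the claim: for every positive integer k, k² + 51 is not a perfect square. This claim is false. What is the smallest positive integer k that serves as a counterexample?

A counterexample is any positive integer k such that k² + 51 is a perfect square; we check each in order.
For k = 1, 2, 3, 4, 5, 6 the conclusion holds.
k = 7: 7² + 51 = 100 = 10², a perfect square.
Hence k = 7 is a counterexample.

k = 7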